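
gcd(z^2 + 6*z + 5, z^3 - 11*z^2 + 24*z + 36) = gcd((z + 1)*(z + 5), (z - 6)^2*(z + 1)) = z + 1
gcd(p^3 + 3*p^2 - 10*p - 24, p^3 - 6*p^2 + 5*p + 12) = p - 3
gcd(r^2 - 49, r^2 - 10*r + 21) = r - 7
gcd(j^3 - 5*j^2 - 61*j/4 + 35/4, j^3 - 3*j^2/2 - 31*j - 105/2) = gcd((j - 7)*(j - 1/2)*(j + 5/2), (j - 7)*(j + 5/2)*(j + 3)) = j^2 - 9*j/2 - 35/2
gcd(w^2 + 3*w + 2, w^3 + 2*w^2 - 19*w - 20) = w + 1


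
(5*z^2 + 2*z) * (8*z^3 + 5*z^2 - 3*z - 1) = 40*z^5 + 41*z^4 - 5*z^3 - 11*z^2 - 2*z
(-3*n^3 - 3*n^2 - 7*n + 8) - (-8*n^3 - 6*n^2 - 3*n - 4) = 5*n^3 + 3*n^2 - 4*n + 12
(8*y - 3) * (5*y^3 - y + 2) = 40*y^4 - 15*y^3 - 8*y^2 + 19*y - 6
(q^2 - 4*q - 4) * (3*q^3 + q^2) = 3*q^5 - 11*q^4 - 16*q^3 - 4*q^2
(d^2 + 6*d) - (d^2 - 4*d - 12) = 10*d + 12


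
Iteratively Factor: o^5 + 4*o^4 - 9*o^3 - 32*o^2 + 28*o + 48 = (o + 3)*(o^4 + o^3 - 12*o^2 + 4*o + 16) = (o - 2)*(o + 3)*(o^3 + 3*o^2 - 6*o - 8) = (o - 2)^2*(o + 3)*(o^2 + 5*o + 4) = (o - 2)^2*(o + 1)*(o + 3)*(o + 4)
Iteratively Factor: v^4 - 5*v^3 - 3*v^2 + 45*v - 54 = (v + 3)*(v^3 - 8*v^2 + 21*v - 18) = (v - 2)*(v + 3)*(v^2 - 6*v + 9) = (v - 3)*(v - 2)*(v + 3)*(v - 3)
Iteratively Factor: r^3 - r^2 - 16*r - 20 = (r + 2)*(r^2 - 3*r - 10) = (r + 2)^2*(r - 5)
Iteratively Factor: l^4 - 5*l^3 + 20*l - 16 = (l + 2)*(l^3 - 7*l^2 + 14*l - 8) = (l - 4)*(l + 2)*(l^2 - 3*l + 2) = (l - 4)*(l - 1)*(l + 2)*(l - 2)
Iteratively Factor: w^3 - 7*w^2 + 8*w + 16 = (w + 1)*(w^2 - 8*w + 16) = (w - 4)*(w + 1)*(w - 4)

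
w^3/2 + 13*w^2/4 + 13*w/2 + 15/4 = (w/2 + 1/2)*(w + 5/2)*(w + 3)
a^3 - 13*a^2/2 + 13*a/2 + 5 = (a - 5)*(a - 2)*(a + 1/2)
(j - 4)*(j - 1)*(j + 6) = j^3 + j^2 - 26*j + 24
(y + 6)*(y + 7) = y^2 + 13*y + 42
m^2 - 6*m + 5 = (m - 5)*(m - 1)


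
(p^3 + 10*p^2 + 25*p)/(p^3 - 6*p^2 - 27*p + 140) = p*(p + 5)/(p^2 - 11*p + 28)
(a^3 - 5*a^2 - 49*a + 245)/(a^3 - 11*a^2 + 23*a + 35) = (a + 7)/(a + 1)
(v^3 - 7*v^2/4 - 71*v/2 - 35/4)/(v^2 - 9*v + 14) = (4*v^2 + 21*v + 5)/(4*(v - 2))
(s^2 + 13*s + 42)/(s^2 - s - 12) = (s^2 + 13*s + 42)/(s^2 - s - 12)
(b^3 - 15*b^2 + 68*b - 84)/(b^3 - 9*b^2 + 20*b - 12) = (b - 7)/(b - 1)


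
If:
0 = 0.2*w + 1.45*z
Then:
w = -7.25*z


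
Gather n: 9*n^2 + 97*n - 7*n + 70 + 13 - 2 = 9*n^2 + 90*n + 81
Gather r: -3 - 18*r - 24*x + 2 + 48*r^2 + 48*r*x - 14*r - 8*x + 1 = 48*r^2 + r*(48*x - 32) - 32*x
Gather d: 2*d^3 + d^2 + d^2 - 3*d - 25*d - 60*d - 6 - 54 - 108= 2*d^3 + 2*d^2 - 88*d - 168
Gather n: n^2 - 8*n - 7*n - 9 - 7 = n^2 - 15*n - 16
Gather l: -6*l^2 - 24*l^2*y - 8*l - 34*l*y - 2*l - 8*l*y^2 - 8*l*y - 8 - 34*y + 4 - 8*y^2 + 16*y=l^2*(-24*y - 6) + l*(-8*y^2 - 42*y - 10) - 8*y^2 - 18*y - 4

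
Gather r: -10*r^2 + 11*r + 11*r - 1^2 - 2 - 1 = -10*r^2 + 22*r - 4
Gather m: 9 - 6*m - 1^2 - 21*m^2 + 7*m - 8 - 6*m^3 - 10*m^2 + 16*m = -6*m^3 - 31*m^2 + 17*m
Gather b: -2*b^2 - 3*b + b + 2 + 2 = -2*b^2 - 2*b + 4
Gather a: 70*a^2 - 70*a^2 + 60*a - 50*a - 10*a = 0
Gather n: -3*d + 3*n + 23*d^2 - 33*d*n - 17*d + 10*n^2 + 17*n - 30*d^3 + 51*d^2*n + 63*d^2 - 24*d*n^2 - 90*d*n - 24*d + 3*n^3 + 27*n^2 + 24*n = -30*d^3 + 86*d^2 - 44*d + 3*n^3 + n^2*(37 - 24*d) + n*(51*d^2 - 123*d + 44)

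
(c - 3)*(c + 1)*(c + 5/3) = c^3 - c^2/3 - 19*c/3 - 5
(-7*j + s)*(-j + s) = 7*j^2 - 8*j*s + s^2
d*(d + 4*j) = d^2 + 4*d*j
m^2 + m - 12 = (m - 3)*(m + 4)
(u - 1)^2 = u^2 - 2*u + 1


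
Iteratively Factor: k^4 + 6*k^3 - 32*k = (k)*(k^3 + 6*k^2 - 32) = k*(k + 4)*(k^2 + 2*k - 8) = k*(k - 2)*(k + 4)*(k + 4)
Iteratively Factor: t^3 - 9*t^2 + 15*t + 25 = (t - 5)*(t^2 - 4*t - 5) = (t - 5)*(t + 1)*(t - 5)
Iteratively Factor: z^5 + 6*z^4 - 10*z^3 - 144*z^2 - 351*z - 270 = (z - 5)*(z^4 + 11*z^3 + 45*z^2 + 81*z + 54) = (z - 5)*(z + 3)*(z^3 + 8*z^2 + 21*z + 18) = (z - 5)*(z + 3)^2*(z^2 + 5*z + 6) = (z - 5)*(z + 3)^3*(z + 2)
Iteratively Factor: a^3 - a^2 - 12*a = (a)*(a^2 - a - 12) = a*(a - 4)*(a + 3)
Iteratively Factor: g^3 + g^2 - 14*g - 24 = (g + 3)*(g^2 - 2*g - 8) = (g + 2)*(g + 3)*(g - 4)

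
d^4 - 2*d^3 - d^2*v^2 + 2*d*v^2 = d*(d - 2)*(d - v)*(d + v)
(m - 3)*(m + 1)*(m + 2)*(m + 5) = m^4 + 5*m^3 - 7*m^2 - 41*m - 30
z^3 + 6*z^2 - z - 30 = (z - 2)*(z + 3)*(z + 5)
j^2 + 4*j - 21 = (j - 3)*(j + 7)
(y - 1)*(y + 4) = y^2 + 3*y - 4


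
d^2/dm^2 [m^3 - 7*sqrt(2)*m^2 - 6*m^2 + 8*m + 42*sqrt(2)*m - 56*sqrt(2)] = 6*m - 14*sqrt(2) - 12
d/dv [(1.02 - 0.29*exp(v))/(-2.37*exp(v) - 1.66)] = 2.8988*exp(v)/(2.37*exp(v) + 1.66)^2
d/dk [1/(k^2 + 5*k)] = (-2*k - 5)/(k^2*(k + 5)^2)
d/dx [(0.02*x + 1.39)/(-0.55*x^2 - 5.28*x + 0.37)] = (0.011*x^2 + 1.529*x + 7.3466)/(0.3025*x^4 + 5.808*x^3 + 27.4714*x^2 - 3.9072*x + 0.1369)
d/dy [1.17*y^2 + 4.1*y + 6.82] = 2.34*y + 4.1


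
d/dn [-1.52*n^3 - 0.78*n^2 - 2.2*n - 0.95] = -4.56*n^2 - 1.56*n - 2.2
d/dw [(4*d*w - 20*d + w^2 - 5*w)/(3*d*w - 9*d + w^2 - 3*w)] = (-(3*d + 2*w - 3)*(4*d*w - 20*d + w^2 - 5*w) + (4*d + 2*w - 5)*(3*d*w - 9*d + w^2 - 3*w))/(3*d*w - 9*d + w^2 - 3*w)^2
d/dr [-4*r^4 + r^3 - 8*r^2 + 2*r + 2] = -16*r^3 + 3*r^2 - 16*r + 2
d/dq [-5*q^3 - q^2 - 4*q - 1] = -15*q^2 - 2*q - 4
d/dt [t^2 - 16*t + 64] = 2*t - 16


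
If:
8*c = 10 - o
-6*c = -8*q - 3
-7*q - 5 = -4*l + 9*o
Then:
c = 4*q/3 + 1/2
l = 59/4 - 89*q/4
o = 6 - 32*q/3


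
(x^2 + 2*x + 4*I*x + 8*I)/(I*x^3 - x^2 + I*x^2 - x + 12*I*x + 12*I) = I*(-x - 2)/(x^2 + x*(1 - 3*I) - 3*I)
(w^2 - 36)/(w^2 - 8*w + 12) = (w + 6)/(w - 2)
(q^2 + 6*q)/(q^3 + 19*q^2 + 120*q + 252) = q/(q^2 + 13*q + 42)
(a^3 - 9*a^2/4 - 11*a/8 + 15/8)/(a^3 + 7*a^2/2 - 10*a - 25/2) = (a - 3/4)/(a + 5)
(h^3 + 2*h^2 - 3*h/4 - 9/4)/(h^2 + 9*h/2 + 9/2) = (2*h^2 + h - 3)/(2*(h + 3))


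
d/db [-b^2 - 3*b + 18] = -2*b - 3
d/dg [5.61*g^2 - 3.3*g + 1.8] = 11.22*g - 3.3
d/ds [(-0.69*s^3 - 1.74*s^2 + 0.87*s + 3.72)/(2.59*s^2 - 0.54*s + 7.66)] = (-1.7871*s^4 + 0.7452*s^3 - 17.1699*s^2 - 45.9264*s + 8.673)/(6.7081*s^4 - 2.7972*s^3 + 39.9704*s^2 - 8.2728*s + 58.6756)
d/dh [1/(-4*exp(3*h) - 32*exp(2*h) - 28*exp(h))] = (3*exp(2*h) + 16*exp(h) + 7)*exp(-h)/(4*(exp(2*h) + 8*exp(h) + 7)^2)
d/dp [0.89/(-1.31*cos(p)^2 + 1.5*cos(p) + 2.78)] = (1.335 - 2.3318*cos(p))*sin(p)/(-1.31*cos(p)^2 + 1.5*cos(p) + 2.78)^2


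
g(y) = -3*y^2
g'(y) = -6*y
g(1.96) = -11.52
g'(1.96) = -11.76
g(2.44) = -17.86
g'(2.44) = -14.64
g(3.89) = -45.40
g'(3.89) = -23.34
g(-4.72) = -66.84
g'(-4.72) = 28.32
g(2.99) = -26.82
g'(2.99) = -17.94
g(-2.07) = -12.85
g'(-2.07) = 12.42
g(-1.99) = -11.88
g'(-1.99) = 11.94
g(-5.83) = -101.97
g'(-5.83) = 34.98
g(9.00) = -243.00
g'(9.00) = -54.00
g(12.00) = -432.00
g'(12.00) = -72.00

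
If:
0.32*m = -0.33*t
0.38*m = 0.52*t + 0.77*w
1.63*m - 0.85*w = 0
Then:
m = 0.00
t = 0.00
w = 0.00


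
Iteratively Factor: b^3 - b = (b - 1)*(b^2 + b) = (b - 1)*(b + 1)*(b)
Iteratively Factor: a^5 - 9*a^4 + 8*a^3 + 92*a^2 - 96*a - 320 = (a - 4)*(a^4 - 5*a^3 - 12*a^2 + 44*a + 80) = (a - 4)*(a + 2)*(a^3 - 7*a^2 + 2*a + 40) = (a - 5)*(a - 4)*(a + 2)*(a^2 - 2*a - 8) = (a - 5)*(a - 4)*(a + 2)^2*(a - 4)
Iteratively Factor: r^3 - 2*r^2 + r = (r - 1)*(r^2 - r) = (r - 1)^2*(r)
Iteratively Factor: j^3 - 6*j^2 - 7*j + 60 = (j + 3)*(j^2 - 9*j + 20) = (j - 5)*(j + 3)*(j - 4)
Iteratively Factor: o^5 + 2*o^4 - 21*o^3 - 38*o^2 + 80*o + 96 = (o - 4)*(o^4 + 6*o^3 + 3*o^2 - 26*o - 24) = (o - 4)*(o + 3)*(o^3 + 3*o^2 - 6*o - 8) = (o - 4)*(o - 2)*(o + 3)*(o^2 + 5*o + 4) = (o - 4)*(o - 2)*(o + 1)*(o + 3)*(o + 4)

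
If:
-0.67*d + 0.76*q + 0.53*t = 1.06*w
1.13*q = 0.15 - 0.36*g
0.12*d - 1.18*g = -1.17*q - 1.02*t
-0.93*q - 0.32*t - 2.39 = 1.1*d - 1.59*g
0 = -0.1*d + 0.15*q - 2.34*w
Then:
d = 4.32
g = 5.04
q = -1.47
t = 7.01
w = -0.28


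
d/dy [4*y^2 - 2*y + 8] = 8*y - 2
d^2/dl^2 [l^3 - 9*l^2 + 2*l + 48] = 6*l - 18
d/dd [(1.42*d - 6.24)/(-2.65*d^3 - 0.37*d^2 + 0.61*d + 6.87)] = (7.526*d^3 - 49.0826*d^2 - 4.6176*d + 13.5618)/(7.0225*d^6 + 1.961*d^5 - 3.0961*d^4 - 36.8624*d^3 - 4.7117*d^2 + 8.3814*d + 47.1969)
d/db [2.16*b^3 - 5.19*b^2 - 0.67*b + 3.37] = 6.48*b^2 - 10.38*b - 0.67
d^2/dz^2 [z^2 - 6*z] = 2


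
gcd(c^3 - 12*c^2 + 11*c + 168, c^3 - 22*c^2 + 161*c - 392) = c^2 - 15*c + 56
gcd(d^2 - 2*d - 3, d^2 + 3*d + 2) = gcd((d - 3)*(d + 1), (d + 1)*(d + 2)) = d + 1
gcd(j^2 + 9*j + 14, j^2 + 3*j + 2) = j + 2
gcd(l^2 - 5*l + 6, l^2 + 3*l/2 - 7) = l - 2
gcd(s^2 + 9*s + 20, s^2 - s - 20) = s + 4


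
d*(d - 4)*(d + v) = d^3 + d^2*v - 4*d^2 - 4*d*v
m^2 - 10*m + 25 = (m - 5)^2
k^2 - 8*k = k*(k - 8)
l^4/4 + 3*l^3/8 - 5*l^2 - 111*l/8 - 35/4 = (l/4 + 1/2)*(l - 5)*(l + 1)*(l + 7/2)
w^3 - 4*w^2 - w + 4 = (w - 4)*(w - 1)*(w + 1)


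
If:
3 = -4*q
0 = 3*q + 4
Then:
No Solution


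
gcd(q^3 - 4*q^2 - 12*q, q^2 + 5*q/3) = q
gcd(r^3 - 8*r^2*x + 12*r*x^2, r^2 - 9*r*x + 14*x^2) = -r + 2*x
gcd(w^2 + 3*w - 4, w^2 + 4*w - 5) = w - 1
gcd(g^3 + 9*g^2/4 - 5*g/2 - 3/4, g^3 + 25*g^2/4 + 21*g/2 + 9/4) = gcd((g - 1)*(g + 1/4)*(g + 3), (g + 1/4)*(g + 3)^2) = g^2 + 13*g/4 + 3/4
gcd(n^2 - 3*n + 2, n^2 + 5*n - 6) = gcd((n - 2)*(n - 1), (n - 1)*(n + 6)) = n - 1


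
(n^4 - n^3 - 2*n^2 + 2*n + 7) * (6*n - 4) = 6*n^5 - 10*n^4 - 8*n^3 + 20*n^2 + 34*n - 28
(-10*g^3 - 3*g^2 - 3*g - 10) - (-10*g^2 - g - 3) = -10*g^3 + 7*g^2 - 2*g - 7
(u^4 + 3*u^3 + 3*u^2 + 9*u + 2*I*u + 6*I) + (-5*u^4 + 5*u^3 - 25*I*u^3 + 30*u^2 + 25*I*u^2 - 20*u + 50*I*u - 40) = -4*u^4 + 8*u^3 - 25*I*u^3 + 33*u^2 + 25*I*u^2 - 11*u + 52*I*u - 40 + 6*I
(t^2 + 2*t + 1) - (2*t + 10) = t^2 - 9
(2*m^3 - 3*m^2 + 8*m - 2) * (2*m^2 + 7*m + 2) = 4*m^5 + 8*m^4 - m^3 + 46*m^2 + 2*m - 4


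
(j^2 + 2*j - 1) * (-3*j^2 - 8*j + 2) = -3*j^4 - 14*j^3 - 11*j^2 + 12*j - 2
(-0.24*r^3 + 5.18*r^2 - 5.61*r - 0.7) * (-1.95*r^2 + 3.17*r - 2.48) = 0.468*r^5 - 10.8618*r^4 + 27.9553*r^3 - 29.2651*r^2 + 11.6938*r + 1.736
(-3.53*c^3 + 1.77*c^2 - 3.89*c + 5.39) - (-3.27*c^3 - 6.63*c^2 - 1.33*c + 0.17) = -0.26*c^3 + 8.4*c^2 - 2.56*c + 5.22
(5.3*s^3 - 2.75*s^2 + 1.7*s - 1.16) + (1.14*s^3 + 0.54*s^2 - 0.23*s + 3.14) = 6.44*s^3 - 2.21*s^2 + 1.47*s + 1.98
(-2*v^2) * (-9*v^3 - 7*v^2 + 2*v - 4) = 18*v^5 + 14*v^4 - 4*v^3 + 8*v^2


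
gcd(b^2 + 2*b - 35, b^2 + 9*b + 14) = b + 7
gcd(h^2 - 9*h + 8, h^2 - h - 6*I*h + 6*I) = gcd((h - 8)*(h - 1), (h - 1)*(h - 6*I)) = h - 1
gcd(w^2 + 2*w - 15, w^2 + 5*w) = w + 5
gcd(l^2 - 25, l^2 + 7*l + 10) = l + 5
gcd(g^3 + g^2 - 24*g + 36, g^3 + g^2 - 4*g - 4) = g - 2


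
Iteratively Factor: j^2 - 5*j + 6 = (j - 2)*(j - 3)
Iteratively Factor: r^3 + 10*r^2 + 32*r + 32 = (r + 2)*(r^2 + 8*r + 16) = (r + 2)*(r + 4)*(r + 4)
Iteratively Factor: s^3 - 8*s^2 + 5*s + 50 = (s - 5)*(s^2 - 3*s - 10) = (s - 5)^2*(s + 2)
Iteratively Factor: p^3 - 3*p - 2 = (p + 1)*(p^2 - p - 2) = (p + 1)^2*(p - 2)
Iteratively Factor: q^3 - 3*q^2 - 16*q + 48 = (q - 3)*(q^2 - 16) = (q - 4)*(q - 3)*(q + 4)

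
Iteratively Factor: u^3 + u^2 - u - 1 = (u + 1)*(u^2 - 1) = (u - 1)*(u + 1)*(u + 1)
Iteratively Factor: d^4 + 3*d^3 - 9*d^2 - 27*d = (d + 3)*(d^3 - 9*d) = d*(d + 3)*(d^2 - 9) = d*(d + 3)^2*(d - 3)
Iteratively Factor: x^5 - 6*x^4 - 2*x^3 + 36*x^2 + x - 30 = (x + 1)*(x^4 - 7*x^3 + 5*x^2 + 31*x - 30) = (x - 1)*(x + 1)*(x^3 - 6*x^2 - x + 30) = (x - 3)*(x - 1)*(x + 1)*(x^2 - 3*x - 10) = (x - 5)*(x - 3)*(x - 1)*(x + 1)*(x + 2)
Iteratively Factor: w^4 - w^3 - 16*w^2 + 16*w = (w - 4)*(w^3 + 3*w^2 - 4*w) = (w - 4)*(w + 4)*(w^2 - w) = w*(w - 4)*(w + 4)*(w - 1)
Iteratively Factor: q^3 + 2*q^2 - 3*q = (q)*(q^2 + 2*q - 3) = q*(q - 1)*(q + 3)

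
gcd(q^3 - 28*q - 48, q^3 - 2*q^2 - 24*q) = q^2 - 2*q - 24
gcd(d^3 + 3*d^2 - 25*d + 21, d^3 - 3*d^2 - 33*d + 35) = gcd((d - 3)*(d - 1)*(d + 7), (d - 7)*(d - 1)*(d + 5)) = d - 1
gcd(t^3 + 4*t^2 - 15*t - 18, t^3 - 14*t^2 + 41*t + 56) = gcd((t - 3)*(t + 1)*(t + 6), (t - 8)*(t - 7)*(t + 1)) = t + 1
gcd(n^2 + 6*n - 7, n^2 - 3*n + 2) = n - 1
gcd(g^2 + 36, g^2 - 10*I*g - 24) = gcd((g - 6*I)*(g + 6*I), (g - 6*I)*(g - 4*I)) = g - 6*I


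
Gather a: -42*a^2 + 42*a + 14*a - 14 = -42*a^2 + 56*a - 14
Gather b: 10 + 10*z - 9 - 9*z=z + 1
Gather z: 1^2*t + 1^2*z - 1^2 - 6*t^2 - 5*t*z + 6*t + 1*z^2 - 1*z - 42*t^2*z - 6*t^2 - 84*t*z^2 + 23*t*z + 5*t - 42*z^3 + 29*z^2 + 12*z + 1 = -12*t^2 + 12*t - 42*z^3 + z^2*(30 - 84*t) + z*(-42*t^2 + 18*t + 12)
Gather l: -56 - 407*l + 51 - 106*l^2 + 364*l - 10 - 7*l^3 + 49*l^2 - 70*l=-7*l^3 - 57*l^2 - 113*l - 15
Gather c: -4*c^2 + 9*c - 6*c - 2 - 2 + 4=-4*c^2 + 3*c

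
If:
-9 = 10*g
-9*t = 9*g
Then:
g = -9/10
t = 9/10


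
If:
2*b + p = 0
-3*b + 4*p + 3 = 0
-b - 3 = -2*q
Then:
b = 3/11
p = -6/11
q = 18/11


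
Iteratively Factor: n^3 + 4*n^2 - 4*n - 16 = (n - 2)*(n^2 + 6*n + 8) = (n - 2)*(n + 2)*(n + 4)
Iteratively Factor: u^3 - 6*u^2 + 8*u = (u - 4)*(u^2 - 2*u) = (u - 4)*(u - 2)*(u)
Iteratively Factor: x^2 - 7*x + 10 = (x - 2)*(x - 5)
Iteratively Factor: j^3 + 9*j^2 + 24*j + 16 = (j + 4)*(j^2 + 5*j + 4) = (j + 1)*(j + 4)*(j + 4)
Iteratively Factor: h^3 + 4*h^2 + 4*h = (h + 2)*(h^2 + 2*h) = (h + 2)^2*(h)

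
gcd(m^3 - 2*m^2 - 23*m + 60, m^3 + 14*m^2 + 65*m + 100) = m + 5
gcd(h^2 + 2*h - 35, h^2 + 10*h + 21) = h + 7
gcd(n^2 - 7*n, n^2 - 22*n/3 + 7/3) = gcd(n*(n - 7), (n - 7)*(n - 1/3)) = n - 7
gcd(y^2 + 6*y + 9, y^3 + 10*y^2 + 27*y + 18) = y + 3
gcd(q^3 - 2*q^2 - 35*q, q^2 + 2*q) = q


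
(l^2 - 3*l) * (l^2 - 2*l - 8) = l^4 - 5*l^3 - 2*l^2 + 24*l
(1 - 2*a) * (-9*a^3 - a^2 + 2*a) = 18*a^4 - 7*a^3 - 5*a^2 + 2*a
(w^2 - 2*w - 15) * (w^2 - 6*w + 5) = w^4 - 8*w^3 + 2*w^2 + 80*w - 75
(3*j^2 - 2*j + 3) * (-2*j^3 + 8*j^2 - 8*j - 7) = -6*j^5 + 28*j^4 - 46*j^3 + 19*j^2 - 10*j - 21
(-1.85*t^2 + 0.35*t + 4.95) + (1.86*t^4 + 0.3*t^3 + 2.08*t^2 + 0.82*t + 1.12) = 1.86*t^4 + 0.3*t^3 + 0.23*t^2 + 1.17*t + 6.07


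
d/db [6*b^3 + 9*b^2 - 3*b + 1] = 18*b^2 + 18*b - 3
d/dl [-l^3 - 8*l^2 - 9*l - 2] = -3*l^2 - 16*l - 9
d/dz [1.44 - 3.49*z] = -3.49000000000000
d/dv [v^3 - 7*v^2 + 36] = v*(3*v - 14)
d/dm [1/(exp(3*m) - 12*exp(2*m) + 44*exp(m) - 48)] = (-3*exp(2*m) + 24*exp(m) - 44)*exp(m)/(exp(3*m) - 12*exp(2*m) + 44*exp(m) - 48)^2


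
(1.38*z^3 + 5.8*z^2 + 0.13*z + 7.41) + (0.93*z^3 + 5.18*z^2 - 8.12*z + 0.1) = 2.31*z^3 + 10.98*z^2 - 7.99*z + 7.51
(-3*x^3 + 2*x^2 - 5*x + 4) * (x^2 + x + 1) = -3*x^5 - x^4 - 6*x^3 + x^2 - x + 4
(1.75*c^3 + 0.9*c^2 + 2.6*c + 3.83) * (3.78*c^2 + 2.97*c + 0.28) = 6.615*c^5 + 8.5995*c^4 + 12.991*c^3 + 22.4514*c^2 + 12.1031*c + 1.0724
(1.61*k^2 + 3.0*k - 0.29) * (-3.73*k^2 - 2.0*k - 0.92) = -6.0053*k^4 - 14.41*k^3 - 6.3995*k^2 - 2.18*k + 0.2668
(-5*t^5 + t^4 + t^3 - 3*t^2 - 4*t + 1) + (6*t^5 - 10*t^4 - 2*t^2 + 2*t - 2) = t^5 - 9*t^4 + t^3 - 5*t^2 - 2*t - 1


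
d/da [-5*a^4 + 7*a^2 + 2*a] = -20*a^3 + 14*a + 2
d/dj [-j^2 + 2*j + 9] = 2 - 2*j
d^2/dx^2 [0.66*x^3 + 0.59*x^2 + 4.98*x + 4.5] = 3.96*x + 1.18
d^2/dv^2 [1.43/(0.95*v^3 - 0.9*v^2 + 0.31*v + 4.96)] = ((2.574 - 8.151*v)*(0.95*v^3 - 0.9*v^2 + 0.31*v + 4.96) + 1.43*(2.85*v^2 - 1.8*v + 0.31)*(5.7*v^2 - 3.6*v + 0.62))/(0.95*v^3 - 0.9*v^2 + 0.31*v + 4.96)^3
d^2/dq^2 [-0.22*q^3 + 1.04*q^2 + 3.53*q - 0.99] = 2.08 - 1.32*q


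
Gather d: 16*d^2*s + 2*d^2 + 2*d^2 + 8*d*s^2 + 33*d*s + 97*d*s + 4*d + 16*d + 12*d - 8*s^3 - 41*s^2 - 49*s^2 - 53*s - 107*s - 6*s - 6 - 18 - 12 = d^2*(16*s + 4) + d*(8*s^2 + 130*s + 32) - 8*s^3 - 90*s^2 - 166*s - 36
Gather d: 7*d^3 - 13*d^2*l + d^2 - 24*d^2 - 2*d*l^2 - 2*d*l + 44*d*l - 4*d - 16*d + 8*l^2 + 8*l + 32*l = 7*d^3 + d^2*(-13*l - 23) + d*(-2*l^2 + 42*l - 20) + 8*l^2 + 40*l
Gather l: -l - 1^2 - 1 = -l - 2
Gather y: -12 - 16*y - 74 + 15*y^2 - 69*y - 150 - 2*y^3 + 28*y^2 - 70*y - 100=-2*y^3 + 43*y^2 - 155*y - 336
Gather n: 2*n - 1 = 2*n - 1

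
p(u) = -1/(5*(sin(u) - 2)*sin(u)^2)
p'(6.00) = 8.20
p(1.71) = 0.20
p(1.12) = 0.22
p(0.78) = 0.31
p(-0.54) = 0.30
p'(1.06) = -0.16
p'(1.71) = 0.03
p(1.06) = 0.23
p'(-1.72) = -0.02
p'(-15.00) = -0.47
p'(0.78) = -0.46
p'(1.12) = -0.13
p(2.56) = 0.46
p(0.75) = 0.33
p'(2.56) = 1.13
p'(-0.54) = 1.11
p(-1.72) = 0.07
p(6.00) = 1.12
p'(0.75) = -0.52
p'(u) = 2*cos(u)/(5*(sin(u) - 2)*sin(u)^3) + cos(u)/(5*(sin(u) - 2)^2*sin(u)^2)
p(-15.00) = 0.18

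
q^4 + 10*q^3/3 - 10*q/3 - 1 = (q - 1)*(q + 1/3)*(q + 1)*(q + 3)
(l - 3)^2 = l^2 - 6*l + 9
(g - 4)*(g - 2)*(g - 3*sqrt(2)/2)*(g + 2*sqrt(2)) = g^4 - 6*g^3 + sqrt(2)*g^3/2 - 3*sqrt(2)*g^2 + 2*g^2 + 4*sqrt(2)*g + 36*g - 48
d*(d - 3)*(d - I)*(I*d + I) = I*d^4 + d^3 - 2*I*d^3 - 2*d^2 - 3*I*d^2 - 3*d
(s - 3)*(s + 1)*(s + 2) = s^3 - 7*s - 6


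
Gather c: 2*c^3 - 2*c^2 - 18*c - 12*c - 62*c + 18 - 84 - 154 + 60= 2*c^3 - 2*c^2 - 92*c - 160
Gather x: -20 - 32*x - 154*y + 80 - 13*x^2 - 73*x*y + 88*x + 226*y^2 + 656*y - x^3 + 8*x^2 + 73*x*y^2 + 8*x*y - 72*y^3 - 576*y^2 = -x^3 - 5*x^2 + x*(73*y^2 - 65*y + 56) - 72*y^3 - 350*y^2 + 502*y + 60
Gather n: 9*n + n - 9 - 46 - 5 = 10*n - 60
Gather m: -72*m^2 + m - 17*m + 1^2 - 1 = -72*m^2 - 16*m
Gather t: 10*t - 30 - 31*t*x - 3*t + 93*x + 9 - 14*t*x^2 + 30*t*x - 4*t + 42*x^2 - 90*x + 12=t*(-14*x^2 - x + 3) + 42*x^2 + 3*x - 9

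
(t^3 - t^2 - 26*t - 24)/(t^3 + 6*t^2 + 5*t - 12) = (t^2 - 5*t - 6)/(t^2 + 2*t - 3)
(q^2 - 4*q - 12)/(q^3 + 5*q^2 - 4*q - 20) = (q - 6)/(q^2 + 3*q - 10)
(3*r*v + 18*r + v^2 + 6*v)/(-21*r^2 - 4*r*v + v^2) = (-v - 6)/(7*r - v)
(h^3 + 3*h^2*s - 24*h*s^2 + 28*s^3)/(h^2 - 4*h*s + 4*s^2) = h + 7*s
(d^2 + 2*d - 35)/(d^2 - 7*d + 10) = (d + 7)/(d - 2)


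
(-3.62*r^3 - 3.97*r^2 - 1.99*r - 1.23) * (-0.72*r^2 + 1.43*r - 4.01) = 2.6064*r^5 - 2.3182*r^4 + 10.2719*r^3 + 13.9596*r^2 + 6.221*r + 4.9323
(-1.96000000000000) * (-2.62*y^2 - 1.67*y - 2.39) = 5.1352*y^2 + 3.2732*y + 4.6844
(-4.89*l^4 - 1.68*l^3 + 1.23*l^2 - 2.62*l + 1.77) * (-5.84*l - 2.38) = 28.5576*l^5 + 21.4494*l^4 - 3.1848*l^3 + 12.3734*l^2 - 4.1012*l - 4.2126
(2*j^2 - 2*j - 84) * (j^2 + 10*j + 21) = 2*j^4 + 18*j^3 - 62*j^2 - 882*j - 1764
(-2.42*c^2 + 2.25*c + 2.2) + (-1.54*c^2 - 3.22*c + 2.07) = -3.96*c^2 - 0.97*c + 4.27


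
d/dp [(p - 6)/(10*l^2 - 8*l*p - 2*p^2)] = (5*l^2 - 4*l*p - p^2 + 2*(2*l + p)*(p - 6))/(2*(-5*l^2 + 4*l*p + p^2)^2)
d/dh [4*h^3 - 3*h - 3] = 12*h^2 - 3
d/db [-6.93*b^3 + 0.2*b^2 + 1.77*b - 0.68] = -20.79*b^2 + 0.4*b + 1.77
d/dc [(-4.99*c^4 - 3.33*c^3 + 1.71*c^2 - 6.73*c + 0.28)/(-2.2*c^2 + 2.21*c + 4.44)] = (21.956*c^5 - 25.7577*c^4 - 103.341*c^3 - 55.3825*c^2 + 16.4168*c - 30.5)/(4.84*c^4 - 9.724*c^3 - 14.6519*c^2 + 19.6248*c + 19.7136)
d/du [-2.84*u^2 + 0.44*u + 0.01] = 0.44 - 5.68*u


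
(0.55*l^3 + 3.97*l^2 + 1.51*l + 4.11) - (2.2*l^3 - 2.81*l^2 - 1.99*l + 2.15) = -1.65*l^3 + 6.78*l^2 + 3.5*l + 1.96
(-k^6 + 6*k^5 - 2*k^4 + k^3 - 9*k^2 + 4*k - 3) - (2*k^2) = -k^6 + 6*k^5 - 2*k^4 + k^3 - 11*k^2 + 4*k - 3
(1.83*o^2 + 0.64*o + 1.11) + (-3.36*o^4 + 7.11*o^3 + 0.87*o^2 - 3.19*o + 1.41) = -3.36*o^4 + 7.11*o^3 + 2.7*o^2 - 2.55*o + 2.52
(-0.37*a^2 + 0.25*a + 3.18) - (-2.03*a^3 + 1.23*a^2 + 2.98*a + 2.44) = 2.03*a^3 - 1.6*a^2 - 2.73*a + 0.74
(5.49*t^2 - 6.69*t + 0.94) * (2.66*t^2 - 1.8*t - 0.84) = 14.6034*t^4 - 27.6774*t^3 + 9.9308*t^2 + 3.9276*t - 0.7896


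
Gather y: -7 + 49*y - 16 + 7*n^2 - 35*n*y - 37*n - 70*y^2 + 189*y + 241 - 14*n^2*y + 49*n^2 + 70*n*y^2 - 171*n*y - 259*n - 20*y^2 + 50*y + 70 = 56*n^2 - 296*n + y^2*(70*n - 90) + y*(-14*n^2 - 206*n + 288) + 288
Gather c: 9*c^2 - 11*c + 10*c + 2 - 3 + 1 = 9*c^2 - c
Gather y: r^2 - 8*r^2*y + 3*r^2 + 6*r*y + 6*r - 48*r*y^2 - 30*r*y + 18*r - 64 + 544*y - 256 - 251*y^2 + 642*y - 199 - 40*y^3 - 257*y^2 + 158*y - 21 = 4*r^2 + 24*r - 40*y^3 + y^2*(-48*r - 508) + y*(-8*r^2 - 24*r + 1344) - 540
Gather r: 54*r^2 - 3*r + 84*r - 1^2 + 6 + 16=54*r^2 + 81*r + 21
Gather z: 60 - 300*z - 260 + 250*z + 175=-50*z - 25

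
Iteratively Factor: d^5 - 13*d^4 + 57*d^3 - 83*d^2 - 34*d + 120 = (d - 2)*(d^4 - 11*d^3 + 35*d^2 - 13*d - 60) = (d - 3)*(d - 2)*(d^3 - 8*d^2 + 11*d + 20) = (d - 4)*(d - 3)*(d - 2)*(d^2 - 4*d - 5) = (d - 5)*(d - 4)*(d - 3)*(d - 2)*(d + 1)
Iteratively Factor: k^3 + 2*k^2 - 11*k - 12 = (k + 4)*(k^2 - 2*k - 3) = (k - 3)*(k + 4)*(k + 1)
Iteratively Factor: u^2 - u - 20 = (u - 5)*(u + 4)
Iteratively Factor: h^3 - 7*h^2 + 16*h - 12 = (h - 2)*(h^2 - 5*h + 6) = (h - 3)*(h - 2)*(h - 2)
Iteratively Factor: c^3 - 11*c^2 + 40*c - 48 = (c - 3)*(c^2 - 8*c + 16) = (c - 4)*(c - 3)*(c - 4)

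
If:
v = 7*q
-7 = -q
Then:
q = 7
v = 49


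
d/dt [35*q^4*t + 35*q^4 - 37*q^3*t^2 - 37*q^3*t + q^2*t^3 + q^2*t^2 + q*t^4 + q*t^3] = q*(35*q^3 - 74*q^2*t - 37*q^2 + 3*q*t^2 + 2*q*t + 4*t^3 + 3*t^2)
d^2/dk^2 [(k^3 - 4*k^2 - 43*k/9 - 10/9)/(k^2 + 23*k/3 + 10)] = 32*(378*k^3 + 1755*k^2 + 2115*k - 445)/(3*(27*k^6 + 621*k^5 + 5571*k^4 + 24587*k^3 + 55710*k^2 + 62100*k + 27000))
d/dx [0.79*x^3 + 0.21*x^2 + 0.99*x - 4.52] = 2.37*x^2 + 0.42*x + 0.99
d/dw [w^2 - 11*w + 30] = 2*w - 11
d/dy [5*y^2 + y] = 10*y + 1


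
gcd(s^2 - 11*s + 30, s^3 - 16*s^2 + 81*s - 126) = s - 6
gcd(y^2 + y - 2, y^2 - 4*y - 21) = 1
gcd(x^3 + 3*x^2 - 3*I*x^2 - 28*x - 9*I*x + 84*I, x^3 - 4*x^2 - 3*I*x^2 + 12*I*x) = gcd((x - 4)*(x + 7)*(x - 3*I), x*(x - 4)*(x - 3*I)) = x^2 + x*(-4 - 3*I) + 12*I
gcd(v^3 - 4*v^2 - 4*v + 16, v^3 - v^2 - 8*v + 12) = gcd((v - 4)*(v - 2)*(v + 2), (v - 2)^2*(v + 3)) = v - 2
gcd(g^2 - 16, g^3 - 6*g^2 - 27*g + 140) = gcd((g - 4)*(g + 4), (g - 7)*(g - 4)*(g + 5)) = g - 4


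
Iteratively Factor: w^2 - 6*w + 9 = (w - 3)*(w - 3)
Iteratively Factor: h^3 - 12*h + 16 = (h - 2)*(h^2 + 2*h - 8) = (h - 2)^2*(h + 4)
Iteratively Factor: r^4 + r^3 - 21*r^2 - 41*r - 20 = (r + 1)*(r^3 - 21*r - 20) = (r + 1)^2*(r^2 - r - 20) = (r + 1)^2*(r + 4)*(r - 5)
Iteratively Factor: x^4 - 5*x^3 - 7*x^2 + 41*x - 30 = (x - 5)*(x^3 - 7*x + 6) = (x - 5)*(x + 3)*(x^2 - 3*x + 2) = (x - 5)*(x - 1)*(x + 3)*(x - 2)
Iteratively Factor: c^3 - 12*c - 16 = (c + 2)*(c^2 - 2*c - 8) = (c + 2)^2*(c - 4)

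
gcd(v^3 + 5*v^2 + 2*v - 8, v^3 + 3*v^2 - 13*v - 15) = 1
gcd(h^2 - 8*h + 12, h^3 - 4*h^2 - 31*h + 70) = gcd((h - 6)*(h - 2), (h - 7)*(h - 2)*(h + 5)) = h - 2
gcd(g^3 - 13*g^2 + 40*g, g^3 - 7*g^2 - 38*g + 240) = g^2 - 13*g + 40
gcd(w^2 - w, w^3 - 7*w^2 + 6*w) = w^2 - w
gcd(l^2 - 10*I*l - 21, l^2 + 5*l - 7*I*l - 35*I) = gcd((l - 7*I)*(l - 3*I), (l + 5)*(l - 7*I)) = l - 7*I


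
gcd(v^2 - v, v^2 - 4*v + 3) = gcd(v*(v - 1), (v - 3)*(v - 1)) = v - 1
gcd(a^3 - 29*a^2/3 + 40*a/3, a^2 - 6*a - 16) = a - 8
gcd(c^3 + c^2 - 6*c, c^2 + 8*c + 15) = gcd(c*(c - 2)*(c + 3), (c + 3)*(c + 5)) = c + 3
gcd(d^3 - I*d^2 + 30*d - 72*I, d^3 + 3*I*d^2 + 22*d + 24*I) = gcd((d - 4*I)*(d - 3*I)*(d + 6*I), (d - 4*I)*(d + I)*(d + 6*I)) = d^2 + 2*I*d + 24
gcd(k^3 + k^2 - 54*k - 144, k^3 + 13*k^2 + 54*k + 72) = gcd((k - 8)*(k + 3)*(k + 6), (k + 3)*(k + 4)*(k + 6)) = k^2 + 9*k + 18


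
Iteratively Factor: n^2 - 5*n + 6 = (n - 3)*(n - 2)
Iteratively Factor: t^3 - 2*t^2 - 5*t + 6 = (t - 1)*(t^2 - t - 6) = (t - 3)*(t - 1)*(t + 2)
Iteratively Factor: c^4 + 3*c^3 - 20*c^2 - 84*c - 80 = (c + 4)*(c^3 - c^2 - 16*c - 20) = (c + 2)*(c + 4)*(c^2 - 3*c - 10) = (c - 5)*(c + 2)*(c + 4)*(c + 2)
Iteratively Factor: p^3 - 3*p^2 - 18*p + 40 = (p + 4)*(p^2 - 7*p + 10) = (p - 5)*(p + 4)*(p - 2)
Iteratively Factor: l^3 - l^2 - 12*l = (l - 4)*(l^2 + 3*l) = l*(l - 4)*(l + 3)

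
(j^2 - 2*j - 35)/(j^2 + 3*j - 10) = (j - 7)/(j - 2)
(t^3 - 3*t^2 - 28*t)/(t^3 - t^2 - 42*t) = (t + 4)/(t + 6)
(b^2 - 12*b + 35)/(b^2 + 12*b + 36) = (b^2 - 12*b + 35)/(b^2 + 12*b + 36)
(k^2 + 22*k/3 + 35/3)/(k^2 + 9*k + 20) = (k + 7/3)/(k + 4)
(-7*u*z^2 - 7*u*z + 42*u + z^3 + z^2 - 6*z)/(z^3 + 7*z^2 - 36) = (-7*u + z)/(z + 6)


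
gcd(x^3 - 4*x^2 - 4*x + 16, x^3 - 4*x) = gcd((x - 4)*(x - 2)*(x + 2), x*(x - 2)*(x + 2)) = x^2 - 4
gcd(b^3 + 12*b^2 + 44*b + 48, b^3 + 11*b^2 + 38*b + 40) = b^2 + 6*b + 8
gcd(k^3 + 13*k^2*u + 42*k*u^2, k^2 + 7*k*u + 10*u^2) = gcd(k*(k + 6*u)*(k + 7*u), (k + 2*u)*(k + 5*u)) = 1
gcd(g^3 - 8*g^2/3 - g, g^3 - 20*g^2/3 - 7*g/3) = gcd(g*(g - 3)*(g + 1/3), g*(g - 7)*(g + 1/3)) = g^2 + g/3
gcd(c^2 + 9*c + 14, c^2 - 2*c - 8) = c + 2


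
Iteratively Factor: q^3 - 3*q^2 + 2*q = (q)*(q^2 - 3*q + 2) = q*(q - 1)*(q - 2)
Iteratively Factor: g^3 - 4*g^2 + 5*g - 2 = (g - 1)*(g^2 - 3*g + 2) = (g - 1)^2*(g - 2)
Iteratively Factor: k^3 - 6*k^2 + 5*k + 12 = (k - 4)*(k^2 - 2*k - 3) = (k - 4)*(k - 3)*(k + 1)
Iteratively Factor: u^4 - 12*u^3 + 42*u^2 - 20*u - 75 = (u - 5)*(u^3 - 7*u^2 + 7*u + 15) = (u - 5)*(u + 1)*(u^2 - 8*u + 15) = (u - 5)^2*(u + 1)*(u - 3)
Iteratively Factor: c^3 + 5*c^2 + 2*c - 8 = (c + 2)*(c^2 + 3*c - 4) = (c + 2)*(c + 4)*(c - 1)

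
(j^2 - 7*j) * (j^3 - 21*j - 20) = j^5 - 7*j^4 - 21*j^3 + 127*j^2 + 140*j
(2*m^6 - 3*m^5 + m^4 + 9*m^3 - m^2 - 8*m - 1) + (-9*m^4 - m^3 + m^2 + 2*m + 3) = 2*m^6 - 3*m^5 - 8*m^4 + 8*m^3 - 6*m + 2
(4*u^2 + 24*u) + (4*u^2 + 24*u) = 8*u^2 + 48*u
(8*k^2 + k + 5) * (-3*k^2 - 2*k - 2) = -24*k^4 - 19*k^3 - 33*k^2 - 12*k - 10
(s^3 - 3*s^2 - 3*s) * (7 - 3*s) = -3*s^4 + 16*s^3 - 12*s^2 - 21*s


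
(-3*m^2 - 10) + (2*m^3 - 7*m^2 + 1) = 2*m^3 - 10*m^2 - 9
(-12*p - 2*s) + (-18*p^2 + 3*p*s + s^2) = -18*p^2 + 3*p*s - 12*p + s^2 - 2*s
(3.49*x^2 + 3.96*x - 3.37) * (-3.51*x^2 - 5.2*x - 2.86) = -12.2499*x^4 - 32.0476*x^3 - 18.7447*x^2 + 6.1984*x + 9.6382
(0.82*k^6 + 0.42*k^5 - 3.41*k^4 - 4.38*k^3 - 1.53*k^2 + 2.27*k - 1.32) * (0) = 0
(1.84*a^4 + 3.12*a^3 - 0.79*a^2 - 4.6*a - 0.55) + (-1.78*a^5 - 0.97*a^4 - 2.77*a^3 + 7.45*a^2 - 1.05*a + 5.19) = -1.78*a^5 + 0.87*a^4 + 0.35*a^3 + 6.66*a^2 - 5.65*a + 4.64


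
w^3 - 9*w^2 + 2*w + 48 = (w - 8)*(w - 3)*(w + 2)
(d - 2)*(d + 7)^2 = d^3 + 12*d^2 + 21*d - 98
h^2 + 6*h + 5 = (h + 1)*(h + 5)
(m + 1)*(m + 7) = m^2 + 8*m + 7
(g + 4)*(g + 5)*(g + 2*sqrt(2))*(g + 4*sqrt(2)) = g^4 + 6*sqrt(2)*g^3 + 9*g^3 + 36*g^2 + 54*sqrt(2)*g^2 + 144*g + 120*sqrt(2)*g + 320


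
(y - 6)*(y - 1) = y^2 - 7*y + 6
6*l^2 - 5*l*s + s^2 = (-3*l + s)*(-2*l + s)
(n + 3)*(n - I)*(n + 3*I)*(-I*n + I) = -I*n^4 + 2*n^3 - 2*I*n^3 + 4*n^2 - 6*n - 6*I*n + 9*I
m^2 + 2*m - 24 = (m - 4)*(m + 6)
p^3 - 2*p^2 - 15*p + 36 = (p - 3)^2*(p + 4)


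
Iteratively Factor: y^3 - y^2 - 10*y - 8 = (y + 2)*(y^2 - 3*y - 4) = (y - 4)*(y + 2)*(y + 1)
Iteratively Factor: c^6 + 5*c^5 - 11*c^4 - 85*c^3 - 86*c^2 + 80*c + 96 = (c + 2)*(c^5 + 3*c^4 - 17*c^3 - 51*c^2 + 16*c + 48) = (c + 2)*(c + 3)*(c^4 - 17*c^2 + 16) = (c + 2)*(c + 3)*(c + 4)*(c^3 - 4*c^2 - c + 4) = (c + 1)*(c + 2)*(c + 3)*(c + 4)*(c^2 - 5*c + 4) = (c - 4)*(c + 1)*(c + 2)*(c + 3)*(c + 4)*(c - 1)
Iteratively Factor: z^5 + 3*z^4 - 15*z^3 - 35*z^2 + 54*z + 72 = (z + 1)*(z^4 + 2*z^3 - 17*z^2 - 18*z + 72) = (z - 2)*(z + 1)*(z^3 + 4*z^2 - 9*z - 36) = (z - 2)*(z + 1)*(z + 4)*(z^2 - 9) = (z - 2)*(z + 1)*(z + 3)*(z + 4)*(z - 3)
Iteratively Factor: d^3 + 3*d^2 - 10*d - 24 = (d + 2)*(d^2 + d - 12) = (d + 2)*(d + 4)*(d - 3)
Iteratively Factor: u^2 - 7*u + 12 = (u - 4)*(u - 3)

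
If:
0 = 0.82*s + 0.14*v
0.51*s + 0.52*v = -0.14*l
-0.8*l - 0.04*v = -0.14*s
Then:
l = 0.00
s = 0.00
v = 0.00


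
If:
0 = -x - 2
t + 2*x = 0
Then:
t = 4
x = -2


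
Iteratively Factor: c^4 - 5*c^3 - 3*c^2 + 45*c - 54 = (c - 3)*(c^3 - 2*c^2 - 9*c + 18) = (c - 3)*(c + 3)*(c^2 - 5*c + 6) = (c - 3)^2*(c + 3)*(c - 2)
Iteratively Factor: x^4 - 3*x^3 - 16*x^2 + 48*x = (x + 4)*(x^3 - 7*x^2 + 12*x) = (x - 3)*(x + 4)*(x^2 - 4*x) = (x - 4)*(x - 3)*(x + 4)*(x)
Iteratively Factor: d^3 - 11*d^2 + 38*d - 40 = (d - 2)*(d^2 - 9*d + 20) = (d - 5)*(d - 2)*(d - 4)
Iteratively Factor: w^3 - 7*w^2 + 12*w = (w - 3)*(w^2 - 4*w) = (w - 4)*(w - 3)*(w)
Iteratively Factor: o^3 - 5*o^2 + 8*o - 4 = (o - 1)*(o^2 - 4*o + 4) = (o - 2)*(o - 1)*(o - 2)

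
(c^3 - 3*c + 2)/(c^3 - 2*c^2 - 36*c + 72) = (c^3 - 3*c + 2)/(c^3 - 2*c^2 - 36*c + 72)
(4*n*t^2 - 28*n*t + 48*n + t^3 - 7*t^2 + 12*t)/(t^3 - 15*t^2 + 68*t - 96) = (4*n + t)/(t - 8)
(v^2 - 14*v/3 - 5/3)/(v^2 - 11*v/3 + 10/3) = (3*v^2 - 14*v - 5)/(3*v^2 - 11*v + 10)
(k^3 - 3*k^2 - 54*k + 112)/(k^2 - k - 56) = k - 2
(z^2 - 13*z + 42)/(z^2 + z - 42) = (z - 7)/(z + 7)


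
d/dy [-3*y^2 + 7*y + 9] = 7 - 6*y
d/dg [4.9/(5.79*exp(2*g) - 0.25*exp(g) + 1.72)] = (1.225 - 56.742*exp(g))*exp(g)/(5.79*exp(2*g) - 0.25*exp(g) + 1.72)^2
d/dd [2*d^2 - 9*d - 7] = 4*d - 9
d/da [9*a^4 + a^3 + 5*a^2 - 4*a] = 36*a^3 + 3*a^2 + 10*a - 4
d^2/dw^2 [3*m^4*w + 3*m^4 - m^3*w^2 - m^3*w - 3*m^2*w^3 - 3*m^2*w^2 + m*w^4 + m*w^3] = 2*m*(-m^2 - 9*m*w - 3*m + 6*w^2 + 3*w)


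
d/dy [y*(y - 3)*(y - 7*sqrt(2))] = 3*y^2 - 14*sqrt(2)*y - 6*y + 21*sqrt(2)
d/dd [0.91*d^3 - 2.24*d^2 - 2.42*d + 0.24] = 2.73*d^2 - 4.48*d - 2.42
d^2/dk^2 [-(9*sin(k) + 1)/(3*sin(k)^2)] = (9 + 4/sin(k) - 18/sin(k)^2 - 6/sin(k)^3)/(3*sin(k))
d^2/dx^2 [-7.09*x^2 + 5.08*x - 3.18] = -14.1800000000000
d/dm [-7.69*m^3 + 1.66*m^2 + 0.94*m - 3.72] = -23.07*m^2 + 3.32*m + 0.94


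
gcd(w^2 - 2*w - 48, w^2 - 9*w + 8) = w - 8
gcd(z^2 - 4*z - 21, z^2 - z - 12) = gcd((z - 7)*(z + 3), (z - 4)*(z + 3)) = z + 3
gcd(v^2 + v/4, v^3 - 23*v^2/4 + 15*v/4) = v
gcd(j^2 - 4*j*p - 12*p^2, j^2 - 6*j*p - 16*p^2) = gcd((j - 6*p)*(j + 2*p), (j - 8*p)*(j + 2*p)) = j + 2*p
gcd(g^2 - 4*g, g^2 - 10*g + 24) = g - 4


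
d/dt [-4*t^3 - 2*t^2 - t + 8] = -12*t^2 - 4*t - 1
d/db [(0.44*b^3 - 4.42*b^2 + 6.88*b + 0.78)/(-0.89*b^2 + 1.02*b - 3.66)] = (-0.3916*b^4 + 0.897600000000001*b^3 - 3.2164*b^2 + 33.7428*b - 25.9764)/(0.7921*b^4 - 1.8156*b^3 + 7.5552*b^2 - 7.4664*b + 13.3956)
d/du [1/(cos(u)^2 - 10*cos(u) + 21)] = 2*(cos(u) - 5)*sin(u)/(cos(u)^2 - 10*cos(u) + 21)^2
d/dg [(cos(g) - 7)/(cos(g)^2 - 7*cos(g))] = sin(g)/cos(g)^2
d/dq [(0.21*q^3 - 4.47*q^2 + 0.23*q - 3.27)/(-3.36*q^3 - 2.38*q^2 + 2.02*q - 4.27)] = (-15.519*q^4 + 2.394*q^3 - 44.1337*q^2 + 22.6086*q + 5.6233)/(11.2896*q^6 + 15.9936*q^5 - 7.91*q^4 + 19.0792*q^3 + 24.4056*q^2 - 17.2508*q + 18.2329)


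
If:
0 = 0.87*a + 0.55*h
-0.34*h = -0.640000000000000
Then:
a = -1.19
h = 1.88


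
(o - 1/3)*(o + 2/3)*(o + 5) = o^3 + 16*o^2/3 + 13*o/9 - 10/9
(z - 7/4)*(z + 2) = z^2 + z/4 - 7/2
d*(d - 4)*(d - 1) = d^3 - 5*d^2 + 4*d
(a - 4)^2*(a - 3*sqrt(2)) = a^3 - 8*a^2 - 3*sqrt(2)*a^2 + 16*a + 24*sqrt(2)*a - 48*sqrt(2)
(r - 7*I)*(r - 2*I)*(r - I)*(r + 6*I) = r^4 - 4*I*r^3 + 37*r^2 - 124*I*r - 84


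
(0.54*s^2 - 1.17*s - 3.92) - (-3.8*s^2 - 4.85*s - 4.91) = 4.34*s^2 + 3.68*s + 0.99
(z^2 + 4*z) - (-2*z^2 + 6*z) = 3*z^2 - 2*z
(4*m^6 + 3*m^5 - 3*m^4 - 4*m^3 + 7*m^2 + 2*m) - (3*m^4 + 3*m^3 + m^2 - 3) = 4*m^6 + 3*m^5 - 6*m^4 - 7*m^3 + 6*m^2 + 2*m + 3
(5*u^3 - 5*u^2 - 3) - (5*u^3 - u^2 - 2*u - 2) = -4*u^2 + 2*u - 1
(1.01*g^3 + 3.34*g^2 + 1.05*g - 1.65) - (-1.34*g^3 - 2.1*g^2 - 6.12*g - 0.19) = 2.35*g^3 + 5.44*g^2 + 7.17*g - 1.46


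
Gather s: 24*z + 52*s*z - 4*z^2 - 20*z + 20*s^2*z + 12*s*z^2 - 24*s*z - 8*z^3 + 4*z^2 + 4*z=20*s^2*z + s*(12*z^2 + 28*z) - 8*z^3 + 8*z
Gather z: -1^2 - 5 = -6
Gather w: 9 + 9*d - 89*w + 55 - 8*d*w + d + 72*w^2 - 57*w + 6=10*d + 72*w^2 + w*(-8*d - 146) + 70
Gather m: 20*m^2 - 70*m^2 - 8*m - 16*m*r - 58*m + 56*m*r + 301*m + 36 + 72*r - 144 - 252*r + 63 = -50*m^2 + m*(40*r + 235) - 180*r - 45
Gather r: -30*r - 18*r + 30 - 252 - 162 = -48*r - 384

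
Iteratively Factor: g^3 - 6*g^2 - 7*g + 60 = (g + 3)*(g^2 - 9*g + 20) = (g - 4)*(g + 3)*(g - 5)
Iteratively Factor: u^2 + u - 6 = (u + 3)*(u - 2)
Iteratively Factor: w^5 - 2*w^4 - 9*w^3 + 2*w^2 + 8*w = (w + 2)*(w^4 - 4*w^3 - w^2 + 4*w) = (w - 4)*(w + 2)*(w^3 - w) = (w - 4)*(w + 1)*(w + 2)*(w^2 - w) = w*(w - 4)*(w + 1)*(w + 2)*(w - 1)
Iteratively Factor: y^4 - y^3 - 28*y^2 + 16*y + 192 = (y + 4)*(y^3 - 5*y^2 - 8*y + 48) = (y + 3)*(y + 4)*(y^2 - 8*y + 16) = (y - 4)*(y + 3)*(y + 4)*(y - 4)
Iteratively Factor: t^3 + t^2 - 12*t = (t + 4)*(t^2 - 3*t) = (t - 3)*(t + 4)*(t)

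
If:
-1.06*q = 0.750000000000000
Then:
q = -0.71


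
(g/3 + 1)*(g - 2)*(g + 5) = g^3/3 + 2*g^2 - g/3 - 10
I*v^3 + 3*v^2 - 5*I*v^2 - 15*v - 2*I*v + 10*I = (v - 5)*(v - 2*I)*(I*v + 1)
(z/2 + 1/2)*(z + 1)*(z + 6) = z^3/2 + 4*z^2 + 13*z/2 + 3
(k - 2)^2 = k^2 - 4*k + 4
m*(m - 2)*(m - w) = m^3 - m^2*w - 2*m^2 + 2*m*w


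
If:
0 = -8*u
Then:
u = 0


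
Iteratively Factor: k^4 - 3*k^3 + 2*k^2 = (k - 1)*(k^3 - 2*k^2) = (k - 2)*(k - 1)*(k^2) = k*(k - 2)*(k - 1)*(k)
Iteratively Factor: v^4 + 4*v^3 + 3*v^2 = (v + 3)*(v^3 + v^2) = v*(v + 3)*(v^2 + v) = v^2*(v + 3)*(v + 1)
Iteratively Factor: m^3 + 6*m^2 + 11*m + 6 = (m + 2)*(m^2 + 4*m + 3) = (m + 1)*(m + 2)*(m + 3)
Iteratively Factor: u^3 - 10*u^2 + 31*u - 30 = (u - 2)*(u^2 - 8*u + 15) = (u - 5)*(u - 2)*(u - 3)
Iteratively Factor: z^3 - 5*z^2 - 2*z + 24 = (z - 3)*(z^2 - 2*z - 8) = (z - 3)*(z + 2)*(z - 4)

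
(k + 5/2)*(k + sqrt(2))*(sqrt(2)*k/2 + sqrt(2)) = sqrt(2)*k^3/2 + k^2 + 9*sqrt(2)*k^2/4 + 5*sqrt(2)*k/2 + 9*k/2 + 5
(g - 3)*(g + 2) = g^2 - g - 6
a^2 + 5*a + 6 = (a + 2)*(a + 3)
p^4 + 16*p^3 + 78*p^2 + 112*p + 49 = (p + 1)^2*(p + 7)^2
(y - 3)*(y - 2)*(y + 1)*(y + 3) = y^4 - y^3 - 11*y^2 + 9*y + 18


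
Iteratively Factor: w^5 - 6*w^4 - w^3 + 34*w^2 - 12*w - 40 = (w - 2)*(w^4 - 4*w^3 - 9*w^2 + 16*w + 20) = (w - 2)*(w + 2)*(w^3 - 6*w^2 + 3*w + 10) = (w - 2)^2*(w + 2)*(w^2 - 4*w - 5) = (w - 2)^2*(w + 1)*(w + 2)*(w - 5)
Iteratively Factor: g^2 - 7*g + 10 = (g - 2)*(g - 5)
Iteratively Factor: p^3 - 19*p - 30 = (p - 5)*(p^2 + 5*p + 6) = (p - 5)*(p + 3)*(p + 2)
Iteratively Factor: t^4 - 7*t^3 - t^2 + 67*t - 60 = (t - 4)*(t^3 - 3*t^2 - 13*t + 15) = (t - 4)*(t - 1)*(t^2 - 2*t - 15) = (t - 5)*(t - 4)*(t - 1)*(t + 3)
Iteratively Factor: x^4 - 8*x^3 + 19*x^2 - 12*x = (x - 4)*(x^3 - 4*x^2 + 3*x) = x*(x - 4)*(x^2 - 4*x + 3) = x*(x - 4)*(x - 1)*(x - 3)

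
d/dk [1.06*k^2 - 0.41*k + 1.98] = 2.12*k - 0.41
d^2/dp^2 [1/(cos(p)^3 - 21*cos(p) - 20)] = 9*(-(1 - cos(2*p))^3/4 - (cos(2*p) + 1)^3/8 - 45*cos(p) + 57*cos(2*p)/2 + 5*cos(3*p) - 135/2)/(-cos(p)^3 + 21*cos(p) + 20)^3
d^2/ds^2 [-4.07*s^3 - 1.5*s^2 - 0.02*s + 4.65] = -24.42*s - 3.0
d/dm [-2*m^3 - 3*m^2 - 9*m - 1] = -6*m^2 - 6*m - 9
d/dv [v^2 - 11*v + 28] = 2*v - 11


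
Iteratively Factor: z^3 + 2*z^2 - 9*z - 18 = (z + 3)*(z^2 - z - 6) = (z + 2)*(z + 3)*(z - 3)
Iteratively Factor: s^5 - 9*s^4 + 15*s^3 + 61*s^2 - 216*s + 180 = (s + 3)*(s^4 - 12*s^3 + 51*s^2 - 92*s + 60) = (s - 3)*(s + 3)*(s^3 - 9*s^2 + 24*s - 20) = (s - 3)*(s - 2)*(s + 3)*(s^2 - 7*s + 10) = (s - 5)*(s - 3)*(s - 2)*(s + 3)*(s - 2)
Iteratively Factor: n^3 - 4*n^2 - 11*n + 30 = (n - 2)*(n^2 - 2*n - 15) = (n - 5)*(n - 2)*(n + 3)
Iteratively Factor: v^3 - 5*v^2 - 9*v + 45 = (v + 3)*(v^2 - 8*v + 15) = (v - 3)*(v + 3)*(v - 5)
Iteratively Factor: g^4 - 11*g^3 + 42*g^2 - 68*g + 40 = (g - 2)*(g^3 - 9*g^2 + 24*g - 20) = (g - 2)^2*(g^2 - 7*g + 10) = (g - 5)*(g - 2)^2*(g - 2)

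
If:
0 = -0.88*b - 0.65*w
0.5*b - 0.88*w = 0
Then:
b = 0.00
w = 0.00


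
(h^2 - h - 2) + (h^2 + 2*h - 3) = 2*h^2 + h - 5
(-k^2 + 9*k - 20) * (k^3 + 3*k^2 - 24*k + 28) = -k^5 + 6*k^4 + 31*k^3 - 304*k^2 + 732*k - 560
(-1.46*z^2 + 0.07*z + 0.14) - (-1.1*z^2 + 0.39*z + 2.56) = -0.36*z^2 - 0.32*z - 2.42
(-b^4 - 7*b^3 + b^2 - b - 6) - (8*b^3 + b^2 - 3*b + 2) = -b^4 - 15*b^3 + 2*b - 8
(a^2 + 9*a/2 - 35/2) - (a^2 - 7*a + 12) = 23*a/2 - 59/2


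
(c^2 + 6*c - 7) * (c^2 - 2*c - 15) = c^4 + 4*c^3 - 34*c^2 - 76*c + 105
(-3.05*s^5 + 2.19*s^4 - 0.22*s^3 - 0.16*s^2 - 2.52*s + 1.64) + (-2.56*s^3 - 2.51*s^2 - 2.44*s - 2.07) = -3.05*s^5 + 2.19*s^4 - 2.78*s^3 - 2.67*s^2 - 4.96*s - 0.43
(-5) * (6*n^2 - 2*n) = -30*n^2 + 10*n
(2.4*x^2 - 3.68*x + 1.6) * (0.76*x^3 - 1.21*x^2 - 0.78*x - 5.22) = 1.824*x^5 - 5.7008*x^4 + 3.7968*x^3 - 11.5936*x^2 + 17.9616*x - 8.352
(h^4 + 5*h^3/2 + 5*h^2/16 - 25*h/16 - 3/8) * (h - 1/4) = h^5 + 9*h^4/4 - 5*h^3/16 - 105*h^2/64 + h/64 + 3/32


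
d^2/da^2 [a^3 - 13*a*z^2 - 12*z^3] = 6*a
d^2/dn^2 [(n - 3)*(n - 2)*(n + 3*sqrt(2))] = 6*n - 10 + 6*sqrt(2)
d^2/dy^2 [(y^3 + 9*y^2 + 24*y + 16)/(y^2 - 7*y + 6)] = 20*(13*y^3 - 24*y^2 - 66*y + 202)/(y^6 - 21*y^5 + 165*y^4 - 595*y^3 + 990*y^2 - 756*y + 216)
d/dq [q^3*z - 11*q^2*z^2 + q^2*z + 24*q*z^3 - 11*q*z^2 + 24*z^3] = z*(3*q^2 - 22*q*z + 2*q + 24*z^2 - 11*z)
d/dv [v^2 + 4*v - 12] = 2*v + 4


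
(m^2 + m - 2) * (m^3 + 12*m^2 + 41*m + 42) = m^5 + 13*m^4 + 51*m^3 + 59*m^2 - 40*m - 84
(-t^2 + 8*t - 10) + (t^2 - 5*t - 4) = 3*t - 14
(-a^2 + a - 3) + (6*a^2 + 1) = 5*a^2 + a - 2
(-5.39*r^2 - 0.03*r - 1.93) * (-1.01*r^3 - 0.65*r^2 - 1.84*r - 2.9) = 5.4439*r^5 + 3.5338*r^4 + 11.8864*r^3 + 16.9407*r^2 + 3.6382*r + 5.597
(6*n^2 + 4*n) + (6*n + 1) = 6*n^2 + 10*n + 1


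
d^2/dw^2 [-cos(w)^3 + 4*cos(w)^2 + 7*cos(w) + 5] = -25*cos(w)/4 - 8*cos(2*w) + 9*cos(3*w)/4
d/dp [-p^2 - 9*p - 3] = -2*p - 9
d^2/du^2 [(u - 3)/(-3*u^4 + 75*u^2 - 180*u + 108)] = 2*(-6*u^4 - 24*u^3 + 21*u^2 + 180*u - 220)/(3*(u^9 + 9*u^8 - 21*u^7 - 225*u^6 + 552*u^5 + 1476*u^4 - 7120*u^3 + 10512*u^2 - 6912*u + 1728))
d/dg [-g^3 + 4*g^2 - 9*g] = -3*g^2 + 8*g - 9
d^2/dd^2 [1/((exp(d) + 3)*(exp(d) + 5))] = 4*(exp(3*d) + 6*exp(2*d) + exp(d) - 30)*exp(d)/(exp(6*d) + 24*exp(5*d) + 237*exp(4*d) + 1232*exp(3*d) + 3555*exp(2*d) + 5400*exp(d) + 3375)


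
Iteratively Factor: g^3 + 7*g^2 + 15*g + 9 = (g + 3)*(g^2 + 4*g + 3) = (g + 3)^2*(g + 1)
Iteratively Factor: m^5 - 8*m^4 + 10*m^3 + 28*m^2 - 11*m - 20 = (m - 5)*(m^4 - 3*m^3 - 5*m^2 + 3*m + 4) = (m - 5)*(m - 4)*(m^3 + m^2 - m - 1) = (m - 5)*(m - 4)*(m + 1)*(m^2 - 1) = (m - 5)*(m - 4)*(m + 1)^2*(m - 1)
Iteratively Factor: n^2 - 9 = (n - 3)*(n + 3)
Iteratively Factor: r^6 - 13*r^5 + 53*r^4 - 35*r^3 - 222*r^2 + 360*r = (r - 5)*(r^5 - 8*r^4 + 13*r^3 + 30*r^2 - 72*r) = (r - 5)*(r + 2)*(r^4 - 10*r^3 + 33*r^2 - 36*r) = r*(r - 5)*(r + 2)*(r^3 - 10*r^2 + 33*r - 36) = r*(r - 5)*(r - 3)*(r + 2)*(r^2 - 7*r + 12) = r*(r - 5)*(r - 4)*(r - 3)*(r + 2)*(r - 3)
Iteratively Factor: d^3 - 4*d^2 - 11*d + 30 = (d - 2)*(d^2 - 2*d - 15) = (d - 2)*(d + 3)*(d - 5)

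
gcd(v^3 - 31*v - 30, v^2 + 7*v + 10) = v + 5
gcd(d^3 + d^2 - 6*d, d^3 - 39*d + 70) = d - 2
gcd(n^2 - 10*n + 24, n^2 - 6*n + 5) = 1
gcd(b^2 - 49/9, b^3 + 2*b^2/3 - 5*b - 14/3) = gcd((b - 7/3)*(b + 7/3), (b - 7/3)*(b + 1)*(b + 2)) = b - 7/3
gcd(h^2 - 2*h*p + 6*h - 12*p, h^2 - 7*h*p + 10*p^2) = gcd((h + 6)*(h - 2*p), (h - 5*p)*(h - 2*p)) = -h + 2*p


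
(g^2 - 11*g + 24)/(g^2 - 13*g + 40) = (g - 3)/(g - 5)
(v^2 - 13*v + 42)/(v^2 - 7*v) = (v - 6)/v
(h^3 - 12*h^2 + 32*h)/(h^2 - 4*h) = h - 8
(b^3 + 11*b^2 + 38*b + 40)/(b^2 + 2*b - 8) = (b^2 + 7*b + 10)/(b - 2)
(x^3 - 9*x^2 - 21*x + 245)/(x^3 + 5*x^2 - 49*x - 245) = (x - 7)/(x + 7)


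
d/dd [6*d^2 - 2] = 12*d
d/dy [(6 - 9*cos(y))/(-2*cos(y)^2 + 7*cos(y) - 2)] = 6*(3*cos(y)^2 - 4*cos(y) + 4)*sin(y)/(7*cos(y) - cos(2*y) - 3)^2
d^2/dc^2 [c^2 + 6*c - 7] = 2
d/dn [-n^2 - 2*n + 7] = -2*n - 2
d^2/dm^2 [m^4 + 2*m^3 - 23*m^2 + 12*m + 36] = 12*m^2 + 12*m - 46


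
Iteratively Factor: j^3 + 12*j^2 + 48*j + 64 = (j + 4)*(j^2 + 8*j + 16) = (j + 4)^2*(j + 4)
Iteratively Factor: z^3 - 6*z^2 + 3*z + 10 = (z - 2)*(z^2 - 4*z - 5) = (z - 2)*(z + 1)*(z - 5)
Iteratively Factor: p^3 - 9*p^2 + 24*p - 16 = (p - 4)*(p^2 - 5*p + 4) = (p - 4)*(p - 1)*(p - 4)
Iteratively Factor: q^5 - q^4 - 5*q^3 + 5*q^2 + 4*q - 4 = (q - 1)*(q^4 - 5*q^2 + 4) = (q - 1)*(q + 2)*(q^3 - 2*q^2 - q + 2) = (q - 1)*(q + 1)*(q + 2)*(q^2 - 3*q + 2) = (q - 1)^2*(q + 1)*(q + 2)*(q - 2)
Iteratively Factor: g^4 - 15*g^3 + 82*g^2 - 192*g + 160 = (g - 5)*(g^3 - 10*g^2 + 32*g - 32) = (g - 5)*(g - 4)*(g^2 - 6*g + 8) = (g - 5)*(g - 4)^2*(g - 2)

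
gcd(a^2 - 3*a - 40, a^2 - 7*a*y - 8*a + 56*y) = a - 8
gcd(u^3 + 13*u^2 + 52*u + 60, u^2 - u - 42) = u + 6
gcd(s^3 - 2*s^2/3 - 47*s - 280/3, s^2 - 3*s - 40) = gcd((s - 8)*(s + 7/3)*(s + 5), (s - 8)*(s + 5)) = s^2 - 3*s - 40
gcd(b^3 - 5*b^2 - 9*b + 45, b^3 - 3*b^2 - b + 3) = b - 3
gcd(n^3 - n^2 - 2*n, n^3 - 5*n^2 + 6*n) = n^2 - 2*n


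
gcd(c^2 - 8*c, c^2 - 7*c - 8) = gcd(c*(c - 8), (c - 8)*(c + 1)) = c - 8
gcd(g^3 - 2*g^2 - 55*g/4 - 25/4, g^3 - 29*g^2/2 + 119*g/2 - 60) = g - 5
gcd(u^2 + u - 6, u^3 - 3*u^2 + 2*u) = u - 2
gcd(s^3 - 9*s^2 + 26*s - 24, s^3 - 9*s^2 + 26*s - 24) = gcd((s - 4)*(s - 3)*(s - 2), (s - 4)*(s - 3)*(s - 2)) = s^3 - 9*s^2 + 26*s - 24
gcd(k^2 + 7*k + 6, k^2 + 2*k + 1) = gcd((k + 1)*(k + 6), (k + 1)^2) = k + 1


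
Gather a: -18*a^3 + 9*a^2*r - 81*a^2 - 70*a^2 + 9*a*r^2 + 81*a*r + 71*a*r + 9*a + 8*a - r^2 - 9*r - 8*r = -18*a^3 + a^2*(9*r - 151) + a*(9*r^2 + 152*r + 17) - r^2 - 17*r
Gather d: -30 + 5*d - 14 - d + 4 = 4*d - 40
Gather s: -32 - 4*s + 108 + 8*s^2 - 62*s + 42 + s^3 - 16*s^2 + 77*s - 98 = s^3 - 8*s^2 + 11*s + 20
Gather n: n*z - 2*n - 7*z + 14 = n*(z - 2) - 7*z + 14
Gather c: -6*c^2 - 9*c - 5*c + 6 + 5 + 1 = -6*c^2 - 14*c + 12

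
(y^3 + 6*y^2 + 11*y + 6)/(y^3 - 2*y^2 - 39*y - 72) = (y^2 + 3*y + 2)/(y^2 - 5*y - 24)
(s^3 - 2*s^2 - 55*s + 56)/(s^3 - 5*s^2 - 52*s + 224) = (s - 1)/(s - 4)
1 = 1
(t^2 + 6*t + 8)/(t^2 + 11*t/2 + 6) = 2*(t + 2)/(2*t + 3)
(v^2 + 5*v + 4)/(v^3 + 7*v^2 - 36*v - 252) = (v^2 + 5*v + 4)/(v^3 + 7*v^2 - 36*v - 252)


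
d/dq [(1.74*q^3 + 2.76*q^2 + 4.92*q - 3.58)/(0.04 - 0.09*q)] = (-0.3132*q^3 - 0.0396*q^2 + 0.2208*q - 0.1254)/(0.0081*q^2 - 0.0072*q + 0.0016)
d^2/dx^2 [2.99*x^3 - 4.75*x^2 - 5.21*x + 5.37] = 17.94*x - 9.5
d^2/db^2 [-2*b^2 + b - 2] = -4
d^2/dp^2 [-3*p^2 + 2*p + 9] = -6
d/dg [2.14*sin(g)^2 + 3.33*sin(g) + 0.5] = (4.28*sin(g) + 3.33)*cos(g)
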